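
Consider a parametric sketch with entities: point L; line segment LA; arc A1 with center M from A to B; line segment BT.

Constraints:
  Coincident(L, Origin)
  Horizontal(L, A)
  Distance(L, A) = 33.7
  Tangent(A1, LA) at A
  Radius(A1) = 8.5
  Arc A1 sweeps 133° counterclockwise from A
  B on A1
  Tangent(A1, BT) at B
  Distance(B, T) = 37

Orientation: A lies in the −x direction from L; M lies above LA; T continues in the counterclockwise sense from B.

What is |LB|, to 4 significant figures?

30.98

Tangency of A1 to LA means the radius MA is perpendicular to LA, so M = A + (0, 8.5) = (-33.70, 8.500). On A1, A sits at bearing -90° from M; a 133° counterclockwise sweep puts B at bearing 43°, so B = M + 8.5·(cos 43°, sin 43°) = (-27.48, 14.30). Then |LB| = |B − L| = 30.98.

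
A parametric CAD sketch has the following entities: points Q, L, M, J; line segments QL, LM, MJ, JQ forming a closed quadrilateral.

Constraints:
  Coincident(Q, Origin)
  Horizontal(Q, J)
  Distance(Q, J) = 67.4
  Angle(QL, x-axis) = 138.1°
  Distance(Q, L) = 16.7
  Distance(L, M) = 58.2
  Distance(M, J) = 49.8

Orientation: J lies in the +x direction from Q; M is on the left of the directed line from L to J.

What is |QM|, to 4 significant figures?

55.32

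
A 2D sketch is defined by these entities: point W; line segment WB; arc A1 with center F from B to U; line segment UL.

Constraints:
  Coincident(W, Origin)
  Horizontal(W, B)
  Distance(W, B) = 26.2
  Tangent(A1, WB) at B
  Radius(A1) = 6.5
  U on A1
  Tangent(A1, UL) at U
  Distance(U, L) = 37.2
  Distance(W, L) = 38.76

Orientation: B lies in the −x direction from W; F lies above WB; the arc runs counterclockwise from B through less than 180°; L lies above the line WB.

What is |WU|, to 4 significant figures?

20.59

W is at the origin; WB is horizontal with |WB| = 26.2 and B on the −x side, so B = (-26.20, 0.000). Tangency of A1 to WB means the radius FB is perpendicular to WB, so F = B + (0, 6.5) = (-26.20, 6.500). Since FU ⟂ UL (tangency), |FL| = √(6.5² + 37.2²) = 37.76 regardless of where U sits on A1. So L lies on both circle(W, 38.76) and circle(F, 37.76); the above-WB intersection is L = (-5.856, 38.32). U is the foot of the tangent from L: U = (-20.20, 3.993).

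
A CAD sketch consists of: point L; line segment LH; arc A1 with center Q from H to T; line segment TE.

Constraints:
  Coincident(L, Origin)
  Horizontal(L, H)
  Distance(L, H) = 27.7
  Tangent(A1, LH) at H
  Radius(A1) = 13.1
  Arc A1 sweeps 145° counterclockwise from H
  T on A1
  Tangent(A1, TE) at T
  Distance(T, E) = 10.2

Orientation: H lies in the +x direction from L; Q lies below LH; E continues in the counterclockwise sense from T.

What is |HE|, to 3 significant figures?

29.7

On A1, H sits at bearing 90° from Q; a 145° counterclockwise sweep puts T at bearing 235°, so T = Q + 13.1·(cos 235°, sin 235°) = (20.2, -23.8). A1 meets TE tangentially, so QT is at right angles to TE, so TE runs along (−sin 235°, cos 235°); with |TE| = 10.2, E = (28.5, -29.7). Then |HE| = |E − H| = 29.7.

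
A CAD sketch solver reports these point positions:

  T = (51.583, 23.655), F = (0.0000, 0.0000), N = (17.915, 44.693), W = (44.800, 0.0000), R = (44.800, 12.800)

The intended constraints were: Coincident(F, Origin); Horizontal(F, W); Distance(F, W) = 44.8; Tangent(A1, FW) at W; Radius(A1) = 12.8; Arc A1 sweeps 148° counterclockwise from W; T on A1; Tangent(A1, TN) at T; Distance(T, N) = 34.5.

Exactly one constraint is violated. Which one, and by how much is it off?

Distance(T, N) = 34.5 — off by 5.20.

F = (0.00, 0.00) ✓; F.y = 0.00, W.y = 0.00 ✓; |FW| = 44.80 ✓; ∠(RW, WF) = 90.00° ✓; |RW| = 12.80 ✓; bearing(R→T) − bearing(R→W) = 148.0° ✓; |RT| = 12.80 ✓; ∠(RT, TN) = 90.00° ✓; |TN| = 39.70 ✗.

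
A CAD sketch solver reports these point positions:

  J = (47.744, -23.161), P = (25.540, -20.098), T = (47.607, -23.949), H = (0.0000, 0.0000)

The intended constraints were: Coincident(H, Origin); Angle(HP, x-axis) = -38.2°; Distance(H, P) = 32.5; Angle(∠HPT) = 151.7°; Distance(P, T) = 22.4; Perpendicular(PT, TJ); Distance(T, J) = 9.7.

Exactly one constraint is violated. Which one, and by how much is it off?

Distance(T, J) = 9.7 — off by 8.90.

H = (0.00, 0.00) ✓; HP at -38.20° ✓; |HP| = 32.50 ✓; ∠HPT = 151.7° ✓; |PT| = 22.40 ✓; ∠(PT, TJ) = 90.04° ✓; |TJ| = 0.7998 ✗.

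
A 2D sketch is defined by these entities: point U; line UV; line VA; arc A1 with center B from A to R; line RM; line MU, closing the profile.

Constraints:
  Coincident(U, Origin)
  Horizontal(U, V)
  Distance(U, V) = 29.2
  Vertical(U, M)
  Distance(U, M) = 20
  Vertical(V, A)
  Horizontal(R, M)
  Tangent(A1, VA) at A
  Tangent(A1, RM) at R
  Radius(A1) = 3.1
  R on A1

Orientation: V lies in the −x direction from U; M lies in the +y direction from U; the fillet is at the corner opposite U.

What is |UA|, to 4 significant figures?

33.74

U is at the origin; UV is horizontal with |UV| = 29.2 and V on the −x side, so V = (-29.20, 0.000). UM is vertical with |UM| = 20.0 and M on the +y side, so M = (0.000, 20.00). The virtual corner opposite U is at (-29.20, 20.00). The tangent condition forces BA to be normal to VA and the tangent condition forces BR to be normal to RM, with radius 3.1, so the center B sits 3.1 in from both sides at B = (-26.10, 16.90). That places the tangent points at A = (-29.20, 16.90) on VA and R = (-26.10, 20.00) on RM. Then |UA| = |A − U| = 33.74.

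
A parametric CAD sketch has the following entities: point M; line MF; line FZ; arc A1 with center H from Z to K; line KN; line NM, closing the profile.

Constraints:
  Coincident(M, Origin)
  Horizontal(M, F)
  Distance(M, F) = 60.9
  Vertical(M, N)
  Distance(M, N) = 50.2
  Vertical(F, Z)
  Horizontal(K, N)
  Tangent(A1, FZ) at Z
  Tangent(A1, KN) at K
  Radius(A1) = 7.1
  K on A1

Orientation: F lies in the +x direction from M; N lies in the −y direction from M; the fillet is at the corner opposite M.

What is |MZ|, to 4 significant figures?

74.61

The virtual corner opposite M is at (60.90, -50.20). The tangent condition forces HZ to be normal to FZ and since A1 is tangent to KN there, HK ⟂ KN, with radius 7.1, so the center H sits 7.1 in from both sides at H = (53.80, -43.10). That places the tangent points at Z = (60.90, -43.10) on FZ and K = (53.80, -50.20) on KN. Then |MZ| = |Z − M| = 74.61.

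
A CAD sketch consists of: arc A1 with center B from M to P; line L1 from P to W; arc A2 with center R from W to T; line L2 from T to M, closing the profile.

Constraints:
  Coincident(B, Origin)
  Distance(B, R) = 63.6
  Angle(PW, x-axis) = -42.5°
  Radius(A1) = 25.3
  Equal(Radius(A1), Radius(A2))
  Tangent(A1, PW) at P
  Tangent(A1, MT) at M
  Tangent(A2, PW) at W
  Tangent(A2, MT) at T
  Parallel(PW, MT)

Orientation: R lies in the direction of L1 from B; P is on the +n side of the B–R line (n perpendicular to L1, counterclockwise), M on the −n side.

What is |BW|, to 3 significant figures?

68.4

The slot axis is L1's direction at -42.5°, so u = (cos -42.5°, sin -42.5°) = (0.737, -0.676) and n = (−sin -42.5°, cos -42.5°) = (0.676, 0.737). B is at the origin and R lies 63.6 along u from B, so R = 63.6·u = (46.9, -43.0). Tangency of A1 to both parallel lines with radius 25.3 puts P and M at B ± 25.3·n: P = (17.1, 18.7), M = (-17.1, -18.7). Equal radii place W and T the same way about R: W = R + 25.3·n = (64.0, -24.3), T = R − 25.3·n = (29.8, -61.6). Then |BW| = |W − B| = 68.4.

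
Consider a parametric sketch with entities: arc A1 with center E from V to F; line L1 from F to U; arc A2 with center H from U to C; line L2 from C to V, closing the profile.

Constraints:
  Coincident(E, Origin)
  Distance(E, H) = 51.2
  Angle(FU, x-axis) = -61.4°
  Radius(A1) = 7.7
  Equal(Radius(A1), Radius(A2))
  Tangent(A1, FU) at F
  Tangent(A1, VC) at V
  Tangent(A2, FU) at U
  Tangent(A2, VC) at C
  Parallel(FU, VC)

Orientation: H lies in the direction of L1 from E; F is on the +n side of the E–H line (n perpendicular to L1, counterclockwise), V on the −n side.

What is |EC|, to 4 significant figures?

51.78

The slot axis is L1's direction at -61.4°, so u = (cos -61.4°, sin -61.4°) = (0.4787, -0.8780) and n = (−sin -61.4°, cos -61.4°) = (0.8780, 0.4787). E is at the origin and H lies 51.2 along u from E, so H = 51.2·u = (24.51, -44.95). Tangency of A1 to both parallel lines with radius 7.7 puts F and V at E ± 7.7·n: F = (6.760, 3.686), V = (-6.760, -3.686). Equal radii place U and C the same way about H: U = H + 7.7·n = (31.27, -41.27), C = H − 7.7·n = (17.75, -48.64). Then |EC| = |C − E| = 51.78.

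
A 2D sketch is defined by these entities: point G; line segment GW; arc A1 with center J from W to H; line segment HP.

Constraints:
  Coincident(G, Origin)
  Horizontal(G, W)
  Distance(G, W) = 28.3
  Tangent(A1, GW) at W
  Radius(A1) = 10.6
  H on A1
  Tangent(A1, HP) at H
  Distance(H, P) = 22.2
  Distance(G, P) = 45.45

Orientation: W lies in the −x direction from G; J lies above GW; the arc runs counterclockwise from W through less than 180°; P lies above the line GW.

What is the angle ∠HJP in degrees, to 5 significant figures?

64.477°

Checks: G.y = 0.00, W.y = 0.00 ✓; |JH| = 10.60 ✓; ∠(JH, HP) = 90.00° ✓; |HP| = 22.20 ✓; |GP| = 45.45 ✓.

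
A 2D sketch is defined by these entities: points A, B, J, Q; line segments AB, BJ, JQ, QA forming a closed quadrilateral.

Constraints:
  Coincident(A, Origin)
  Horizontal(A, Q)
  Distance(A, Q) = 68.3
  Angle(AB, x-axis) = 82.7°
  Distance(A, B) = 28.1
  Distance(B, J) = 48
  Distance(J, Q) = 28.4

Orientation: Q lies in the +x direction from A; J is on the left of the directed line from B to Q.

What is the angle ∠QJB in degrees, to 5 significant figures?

132.91°

A is at the origin; A and Q share the same y with |AQ| = 68.3 and Q in +x, so Q = (68.3, 0). AB runs at 82.7° with |AB| = 28.1, so B = (3.5705, 27.872). J is determined by |BJ| = 48.0 and |JQ| = 28.4 together: it lies at the intersection of circle(B, 48.0) and circle(Q, 28.4). With |BQ| = 70.475, the foot of the radical line on BQ is 45.862 from B and the perpendicular offset is √(48.0² − 45.862²) = 14.168. Taking the left-of-BQ solution: J = (51.296, 22.747).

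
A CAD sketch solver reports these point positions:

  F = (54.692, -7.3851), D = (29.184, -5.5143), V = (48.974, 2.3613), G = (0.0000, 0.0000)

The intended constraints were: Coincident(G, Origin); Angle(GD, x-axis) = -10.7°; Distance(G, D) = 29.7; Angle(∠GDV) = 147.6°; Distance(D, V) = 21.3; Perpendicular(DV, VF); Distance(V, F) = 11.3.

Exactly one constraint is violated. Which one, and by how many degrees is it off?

Perpendicular(DV, VF) — off by 8.70°.

G = (0.00, 0.00) ✓; GD at -10.70° ✓; |GD| = 29.70 ✓; ∠GDV = 147.6° ✓; |DV| = 21.30 ✓; ∠(DV, VF) = 81.30° ✗; |VF| = 11.30 ✓.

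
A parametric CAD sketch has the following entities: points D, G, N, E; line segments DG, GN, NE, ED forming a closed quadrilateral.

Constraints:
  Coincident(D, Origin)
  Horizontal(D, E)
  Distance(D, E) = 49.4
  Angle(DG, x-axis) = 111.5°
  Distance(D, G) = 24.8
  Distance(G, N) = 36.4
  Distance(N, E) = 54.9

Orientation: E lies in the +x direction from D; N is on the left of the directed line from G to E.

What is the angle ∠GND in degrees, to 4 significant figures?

28.40°

Checks: |GN| = 36.40 ✓; |NE| = 54.90 ✓.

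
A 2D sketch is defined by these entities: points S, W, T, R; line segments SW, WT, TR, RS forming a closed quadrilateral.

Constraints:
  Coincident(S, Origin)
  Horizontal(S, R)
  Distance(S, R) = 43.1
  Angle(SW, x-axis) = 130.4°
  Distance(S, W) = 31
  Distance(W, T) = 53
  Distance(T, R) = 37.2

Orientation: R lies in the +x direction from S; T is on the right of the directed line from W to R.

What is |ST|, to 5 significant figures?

22.199

S is at the origin; S and R share the same y with |SR| = 43.1 and R in +x, so R = (43.1, 0). SW runs at 130.4° with |SW| = 31.0, so W = (-20.092, 23.608). T is determined by |WT| = 53.0 and |TR| = 37.2 together: it lies at the intersection of circle(W, 53.0) and circle(R, 37.2). With |WR| = 67.458, the foot of the radical line on WR is 44.292 from W and the perpendicular offset is √(53.0² − 44.292²) = 29.107. Taking the right-of-WR solution: T = (11.213, -19.159).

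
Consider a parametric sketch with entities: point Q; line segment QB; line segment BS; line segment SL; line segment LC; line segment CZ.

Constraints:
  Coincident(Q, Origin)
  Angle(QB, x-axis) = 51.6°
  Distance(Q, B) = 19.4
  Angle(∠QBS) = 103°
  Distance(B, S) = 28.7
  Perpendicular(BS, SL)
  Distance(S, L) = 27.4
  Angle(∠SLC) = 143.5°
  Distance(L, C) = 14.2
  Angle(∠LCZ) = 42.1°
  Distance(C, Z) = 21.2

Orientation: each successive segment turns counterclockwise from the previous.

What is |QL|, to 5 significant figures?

34.138

Q is at the origin; QB runs at 51.6° with length 19.4, so B = (12.050, 15.204). ∠QBS = 103.0° gives BS at 128.60° from the x-axis; with |BS| = 28.7, S = (-5.8551, 37.633). The perpendicularity gives SL at right angles to BS, so SL runs at -141.40°; with |SL| = 27.4, L = (-27.269, 20.539). Then |QL| = |L − Q| = 34.138.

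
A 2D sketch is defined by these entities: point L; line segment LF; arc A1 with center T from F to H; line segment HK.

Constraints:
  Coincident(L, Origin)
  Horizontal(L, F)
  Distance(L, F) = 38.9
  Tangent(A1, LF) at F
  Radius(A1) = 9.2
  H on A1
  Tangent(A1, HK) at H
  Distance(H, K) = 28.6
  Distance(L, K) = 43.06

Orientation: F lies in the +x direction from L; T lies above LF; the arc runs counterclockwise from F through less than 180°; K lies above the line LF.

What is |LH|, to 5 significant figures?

47.919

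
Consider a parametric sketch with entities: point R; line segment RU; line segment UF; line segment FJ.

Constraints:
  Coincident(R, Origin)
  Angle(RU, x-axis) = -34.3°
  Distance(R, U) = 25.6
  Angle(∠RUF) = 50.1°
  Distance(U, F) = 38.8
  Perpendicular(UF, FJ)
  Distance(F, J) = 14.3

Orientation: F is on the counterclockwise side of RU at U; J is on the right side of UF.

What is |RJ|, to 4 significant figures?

40.65

R is at the origin; RU runs at -34.3° with length 25.6, so U = 25.6·(cos -34.3°, sin -34.3°) = (21.15, -14.43). ∠RUF = 50.1°, so UF runs at -34.3° + (180° − 50.1°) = 95.60° from the x-axis; with |UF| = 38.8, F = U + 38.8·(cos 95.60°, sin 95.60°) = (17.36, 24.19). UF is perpendicular to FJ; with |FJ| = 14.3 on the right of UF, J = F + 14.3·(0.9952, 0.09758) = (31.59, 25.58). Then |RJ| = |J − R| = 40.65.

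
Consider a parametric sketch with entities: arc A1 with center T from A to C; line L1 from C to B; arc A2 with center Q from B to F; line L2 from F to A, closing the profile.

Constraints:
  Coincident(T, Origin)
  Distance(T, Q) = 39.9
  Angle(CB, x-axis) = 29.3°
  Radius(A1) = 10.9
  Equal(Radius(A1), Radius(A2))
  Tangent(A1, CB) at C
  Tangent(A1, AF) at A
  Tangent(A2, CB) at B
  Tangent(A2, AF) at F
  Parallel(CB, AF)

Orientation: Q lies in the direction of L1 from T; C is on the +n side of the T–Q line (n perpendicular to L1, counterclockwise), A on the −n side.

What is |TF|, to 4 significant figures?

41.36

The slot axis is L1's direction at 29.3°, so u = (cos 29.3°, sin 29.3°) = (0.8721, 0.4894) and n = (−sin 29.3°, cos 29.3°) = (-0.4894, 0.8721). T is at the origin and Q lies 39.9 along u from T, so Q = 39.9·u = (34.80, 19.53). Tangency of A1 to both parallel lines with radius 10.9 puts C and A at T ± 10.9·n: C = (-5.334, 9.506), A = (5.334, -9.506). Equal radii place B and F the same way about Q: B = Q + 10.9·n = (29.46, 29.03), F = Q − 10.9·n = (40.13, 10.02). Then |TF| = |F − T| = 41.36.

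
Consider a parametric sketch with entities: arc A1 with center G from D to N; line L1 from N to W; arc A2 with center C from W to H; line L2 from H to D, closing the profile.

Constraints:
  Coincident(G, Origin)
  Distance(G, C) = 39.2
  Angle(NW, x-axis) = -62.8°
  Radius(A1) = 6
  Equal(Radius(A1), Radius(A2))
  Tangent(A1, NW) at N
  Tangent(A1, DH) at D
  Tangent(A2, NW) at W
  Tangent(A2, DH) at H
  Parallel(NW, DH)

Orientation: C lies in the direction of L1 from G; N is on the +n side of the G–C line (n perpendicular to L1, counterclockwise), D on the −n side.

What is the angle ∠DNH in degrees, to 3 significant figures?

73.0°

The slot axis is L1's direction at -62.8°, so u = (cos -62.8°, sin -62.8°) = (0.457, -0.889) and n = (−sin -62.8°, cos -62.8°) = (0.889, 0.457). G is at the origin and C lies 39.2 along u from G, so C = 39.2·u = (17.9, -34.9). Tangency of A1 to both parallel lines with radius 6.0 puts N and D at G ± 6.0·n: N = (5.34, 2.74), D = (-5.34, -2.74). Equal radii place W and H the same way about C: W = C + 6.0·n = (23.3, -32.1), H = C − 6.0·n = (12.6, -37.6). Then cos ∠DNH = ND·NH / (|ND||NH|), giving 73.0°.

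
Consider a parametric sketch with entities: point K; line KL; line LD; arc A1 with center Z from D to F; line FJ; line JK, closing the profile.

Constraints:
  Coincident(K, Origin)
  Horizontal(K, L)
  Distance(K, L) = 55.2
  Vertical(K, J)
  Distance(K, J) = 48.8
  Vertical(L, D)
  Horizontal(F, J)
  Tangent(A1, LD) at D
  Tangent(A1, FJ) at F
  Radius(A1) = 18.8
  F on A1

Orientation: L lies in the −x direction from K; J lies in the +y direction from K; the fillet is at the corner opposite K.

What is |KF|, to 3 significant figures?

60.9

K is at the origin; K and L share the same y with |KL| = 55.2 and L on the −x side, so L = (-55.2, 0.00). KJ is vertical with |KJ| = 48.8 and J on the +y side, so J = (0.00, 48.8). The virtual corner opposite K is at (-55.2, 48.8). Tangency of A1 to LD means the radius ZD is perpendicular to LD and since A1 is tangent to FJ there, ZF ⟂ FJ, with radius 18.8, so the center Z sits 18.8 in from both sides at Z = (-36.4, 30.0). That places the tangent points at D = (-55.2, 30.0) on LD and F = (-36.4, 48.8) on FJ. Then |KF| = |F − K| = 60.9.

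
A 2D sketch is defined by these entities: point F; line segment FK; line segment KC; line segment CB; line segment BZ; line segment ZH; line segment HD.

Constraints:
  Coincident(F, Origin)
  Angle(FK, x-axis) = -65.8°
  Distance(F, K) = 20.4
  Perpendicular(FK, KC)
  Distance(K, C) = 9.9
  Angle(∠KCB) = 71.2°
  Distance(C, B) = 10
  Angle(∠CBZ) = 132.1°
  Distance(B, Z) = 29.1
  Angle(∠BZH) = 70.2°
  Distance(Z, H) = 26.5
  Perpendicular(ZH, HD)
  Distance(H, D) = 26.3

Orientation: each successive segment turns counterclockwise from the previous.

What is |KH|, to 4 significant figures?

22.35

F is at the origin; FK runs at -65.8° with length 20.4, so K = (8.362, -18.61). FK is perpendicular to KC, so KC runs at 24.20°; with |KC| = 9.9, C = (17.39, -14.55). ∠KCB = 71.2° gives CB at 133.0° from the x-axis; with |CB| = 10.0, B = (10.57, -7.235). ∠CBZ = 132.1° gives BZ at -179.1° from the x-axis; with |BZ| = 29.1, Z = (-18.52, -7.693). ∠BZH = 70.2° gives ZH at -69.30° from the x-axis; with |ZH| = 26.5, H = (-9.157, -32.48). Then |KH| = |H − K| = 22.35.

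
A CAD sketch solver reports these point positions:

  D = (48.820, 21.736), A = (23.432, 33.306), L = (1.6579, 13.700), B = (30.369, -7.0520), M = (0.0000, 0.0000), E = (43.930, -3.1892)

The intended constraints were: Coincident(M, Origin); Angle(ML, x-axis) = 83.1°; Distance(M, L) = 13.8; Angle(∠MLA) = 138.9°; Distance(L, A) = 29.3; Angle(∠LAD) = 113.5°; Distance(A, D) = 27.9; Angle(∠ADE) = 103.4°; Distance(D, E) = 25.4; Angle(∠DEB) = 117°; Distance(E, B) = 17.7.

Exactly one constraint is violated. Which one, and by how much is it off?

Distance(E, B) = 17.7 — off by 3.60.

M = (0.00, 0.00) ✓; ML at 83.10° ✓; |ML| = 13.80 ✓; ∠MLA = 138.9° ✓; |LA| = 29.30 ✓; ∠LAD = 113.5° ✓; |AD| = 27.90 ✓; ∠ADE = 103.4° ✓; |DE| = 25.40 ✓; ∠DEB = 117.0° ✓; |EB| = 14.10 ✗.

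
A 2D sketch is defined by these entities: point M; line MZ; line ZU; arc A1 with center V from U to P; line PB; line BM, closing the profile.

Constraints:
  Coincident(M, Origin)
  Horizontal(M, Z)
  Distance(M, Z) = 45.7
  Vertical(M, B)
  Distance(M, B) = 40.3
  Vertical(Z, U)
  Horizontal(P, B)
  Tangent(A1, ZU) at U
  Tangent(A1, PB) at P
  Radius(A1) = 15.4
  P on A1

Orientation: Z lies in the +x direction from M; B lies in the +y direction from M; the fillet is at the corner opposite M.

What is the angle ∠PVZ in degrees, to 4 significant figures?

148.3°

M is at the origin; M and Z share the same y with |MZ| = 45.7 and Z on the +x side, so Z = (45.70, 0.000). MB is vertical with |MB| = 40.3 and B on the +y side, so B = (0.000, 40.30). The virtual corner opposite M is at (45.70, 40.30). Since A1 is tangent to ZU there, VU ⟂ ZU and the tangent condition forces VP to be normal to PB, with radius 15.4, so the center V sits 15.4 in from both sides at V = (30.30, 24.90). That places the tangent points at U = (45.70, 24.90) on ZU and P = (30.30, 40.30) on PB. Then cos ∠PVZ = VP·VZ / (|VP||VZ|), giving 148.3°.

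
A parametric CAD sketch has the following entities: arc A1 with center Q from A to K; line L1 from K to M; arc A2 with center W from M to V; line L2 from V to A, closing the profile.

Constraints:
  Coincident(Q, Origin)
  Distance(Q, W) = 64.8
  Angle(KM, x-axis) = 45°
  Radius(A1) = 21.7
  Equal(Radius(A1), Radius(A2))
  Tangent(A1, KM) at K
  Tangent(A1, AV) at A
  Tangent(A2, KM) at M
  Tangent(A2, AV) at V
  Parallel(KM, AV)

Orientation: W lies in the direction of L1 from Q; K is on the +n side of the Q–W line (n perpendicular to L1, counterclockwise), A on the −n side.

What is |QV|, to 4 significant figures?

68.34

The slot axis is L1's direction at 45.0°, so u = (cos 45.0°, sin 45.0°) = (0.7071, 0.7071) and n = (−sin 45.0°, cos 45.0°) = (-0.7071, 0.7071). Q is at the origin and W lies 64.8 along u from Q, so W = 64.8·u = (45.82, 45.82). Tangency of A1 to both parallel lines with radius 21.7 puts K and A at Q ± 21.7·n: K = (-15.34, 15.34), A = (15.34, -15.34). Equal radii place M and V the same way about W: M = W + 21.7·n = (30.48, 61.16), V = W − 21.7·n = (61.16, 30.48). Then |QV| = |V − Q| = 68.34.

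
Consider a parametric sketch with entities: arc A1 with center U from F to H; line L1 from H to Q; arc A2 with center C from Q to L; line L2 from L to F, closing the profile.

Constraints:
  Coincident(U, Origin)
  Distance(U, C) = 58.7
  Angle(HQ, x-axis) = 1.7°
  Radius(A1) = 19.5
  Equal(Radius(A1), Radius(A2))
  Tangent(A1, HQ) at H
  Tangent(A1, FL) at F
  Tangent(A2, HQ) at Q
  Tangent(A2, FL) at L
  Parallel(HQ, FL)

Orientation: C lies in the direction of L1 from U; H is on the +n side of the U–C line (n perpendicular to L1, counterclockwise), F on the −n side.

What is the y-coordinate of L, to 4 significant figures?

-17.75

The slot axis is L1's direction at 1.7°, so u = (cos 1.7°, sin 1.7°) = (0.9996, 0.02967) and n = (−sin 1.7°, cos 1.7°) = (-0.02967, 0.9996). U is at the origin and C lies 58.7 along u from U, so C = 58.7·u = (58.67, 1.741). Tangency of A1 to both parallel lines with radius 19.5 puts H and F at U ± 19.5·n: H = (-0.5785, 19.49), F = (0.5785, -19.49). Equal radii place Q and L the same way about C: Q = C + 19.5·n = (58.10, 21.23), L = C − 19.5·n = (59.25, -17.75). So L.y = -17.75.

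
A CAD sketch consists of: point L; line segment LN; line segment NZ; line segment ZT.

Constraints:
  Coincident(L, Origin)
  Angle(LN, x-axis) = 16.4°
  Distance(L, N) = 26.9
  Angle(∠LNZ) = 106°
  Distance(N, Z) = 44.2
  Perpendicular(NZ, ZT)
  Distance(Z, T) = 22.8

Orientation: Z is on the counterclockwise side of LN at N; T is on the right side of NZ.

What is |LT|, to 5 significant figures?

70.934

L is at the origin; LN runs at 16.4° with length 26.9, so N = 26.9·(cos 16.4°, sin 16.4°) = (25.806, 7.5950). ∠LNZ = 106.0°, so NZ runs at 16.4° + (180° − 106.0°) = 90.400° from the x-axis; with |NZ| = 44.2, Z = N + 44.2·(cos 90.400°, sin 90.400°) = (25.497, 51.794). NZ is perpendicular to ZT; with |ZT| = 22.8 on the right of NZ, T = Z + 22.8·(0.99998, 0.0069813) = (48.296, 51.953). Then |LT| = |T − L| = 70.934.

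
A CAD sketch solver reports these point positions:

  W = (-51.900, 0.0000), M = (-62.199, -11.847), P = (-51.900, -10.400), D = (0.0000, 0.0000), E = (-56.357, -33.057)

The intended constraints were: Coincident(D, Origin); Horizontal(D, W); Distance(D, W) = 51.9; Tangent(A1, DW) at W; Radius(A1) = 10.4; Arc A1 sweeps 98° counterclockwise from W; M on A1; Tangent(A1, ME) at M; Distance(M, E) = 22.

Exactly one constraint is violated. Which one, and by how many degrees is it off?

Tangent(A1, ME) at M — off by 7.40°.

D = (0.00, 0.00) ✓; D.y = 0.00, W.y = 0.00 ✓; |DW| = 51.90 ✓; ∠(PW, WD) = 90.00° ✓; |PW| = 10.40 ✓; bearing(P→M) − bearing(P→W) = 98.00° ✓; |PM| = 10.40 ✓; ∠(PM, ME) = 82.60° ✗; |ME| = 22.00 ✓.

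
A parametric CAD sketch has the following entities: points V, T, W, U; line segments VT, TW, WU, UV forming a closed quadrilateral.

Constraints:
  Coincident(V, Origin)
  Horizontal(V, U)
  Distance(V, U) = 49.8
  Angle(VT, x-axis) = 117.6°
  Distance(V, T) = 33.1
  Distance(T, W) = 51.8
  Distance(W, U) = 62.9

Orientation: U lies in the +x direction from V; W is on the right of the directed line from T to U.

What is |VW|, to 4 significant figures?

23.89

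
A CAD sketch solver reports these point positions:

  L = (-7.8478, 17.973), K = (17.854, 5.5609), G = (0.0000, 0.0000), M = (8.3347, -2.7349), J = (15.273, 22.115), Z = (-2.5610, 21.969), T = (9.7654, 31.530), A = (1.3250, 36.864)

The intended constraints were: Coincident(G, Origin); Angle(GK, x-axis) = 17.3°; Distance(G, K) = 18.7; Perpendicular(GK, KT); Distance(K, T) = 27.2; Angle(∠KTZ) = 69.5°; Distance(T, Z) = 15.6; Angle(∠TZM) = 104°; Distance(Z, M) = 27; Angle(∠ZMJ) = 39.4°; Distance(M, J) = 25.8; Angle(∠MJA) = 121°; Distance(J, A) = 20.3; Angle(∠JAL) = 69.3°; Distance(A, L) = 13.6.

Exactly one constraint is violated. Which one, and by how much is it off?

Distance(A, L) = 13.6 — off by 7.40.

G = (0.00, 0.00) ✓; GK at 17.30° ✓; |GK| = 18.70 ✓; ∠(GK, KT) = 90.00° ✓; |KT| = 27.20 ✓; ∠KTZ = 69.50° ✓; |TZ| = 15.60 ✓; ∠TZM = 104.0° ✓; |ZM| = 27.00 ✓; ∠ZMJ = 39.40° ✓; |MJ| = 25.80 ✓; ∠MJA = 121.0° ✓; |JA| = 20.30 ✓; ∠JAL = 69.30° ✓; |AL| = 21.00 ✗.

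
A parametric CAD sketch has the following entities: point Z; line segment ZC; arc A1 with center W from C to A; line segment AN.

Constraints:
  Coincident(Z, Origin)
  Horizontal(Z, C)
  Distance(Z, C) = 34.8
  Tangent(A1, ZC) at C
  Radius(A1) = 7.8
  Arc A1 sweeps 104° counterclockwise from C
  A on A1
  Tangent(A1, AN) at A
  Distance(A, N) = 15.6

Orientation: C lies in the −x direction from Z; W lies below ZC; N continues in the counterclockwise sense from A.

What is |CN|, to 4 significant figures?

25.11

Z is at the origin; ZC is horizontal with |ZC| = 34.8 and C on the −x side, so C = (-34.80, 0.000). The tangent condition forces WC to be normal to ZC, so W = C + (0, -7.8) = (-34.80, -7.800). On A1, C sits at bearing 90° from W; a 104° counterclockwise sweep puts A at bearing 194°, so A = W + 7.8·(cos 194°, sin 194°) = (-42.37, -9.687). The tangent condition forces WA to be normal to AN, so AN runs along (−sin 194°, cos 194°); with |AN| = 15.6, N = (-38.59, -24.82). Then |CN| = |N − C| = 25.11.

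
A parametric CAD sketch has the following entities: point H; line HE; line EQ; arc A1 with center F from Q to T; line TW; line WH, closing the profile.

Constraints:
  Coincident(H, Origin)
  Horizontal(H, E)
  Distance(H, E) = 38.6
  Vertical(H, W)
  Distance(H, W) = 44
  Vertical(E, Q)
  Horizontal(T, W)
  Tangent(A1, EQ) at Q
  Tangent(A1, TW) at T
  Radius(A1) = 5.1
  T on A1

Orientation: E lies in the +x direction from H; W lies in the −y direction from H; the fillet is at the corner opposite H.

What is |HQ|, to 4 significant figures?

54.80

H is at the origin; HE is horizontal with |HE| = 38.6 and E on the +x side, so E = (38.60, 0.000). H and W share the same x with |HW| = 44.0 and W on the −y side, so W = (0.000, -44.00). The virtual corner opposite H is at (38.60, -44.00). Since A1 is tangent to EQ there, FQ ⟂ EQ and A1 meets TW tangentially, so FT is at right angles to TW, with radius 5.1, so the center F sits 5.1 in from both sides at F = (33.50, -38.90). That places the tangent points at Q = (38.60, -38.90) on EQ and T = (33.50, -44.00) on TW. Then |HQ| = |Q − H| = 54.80.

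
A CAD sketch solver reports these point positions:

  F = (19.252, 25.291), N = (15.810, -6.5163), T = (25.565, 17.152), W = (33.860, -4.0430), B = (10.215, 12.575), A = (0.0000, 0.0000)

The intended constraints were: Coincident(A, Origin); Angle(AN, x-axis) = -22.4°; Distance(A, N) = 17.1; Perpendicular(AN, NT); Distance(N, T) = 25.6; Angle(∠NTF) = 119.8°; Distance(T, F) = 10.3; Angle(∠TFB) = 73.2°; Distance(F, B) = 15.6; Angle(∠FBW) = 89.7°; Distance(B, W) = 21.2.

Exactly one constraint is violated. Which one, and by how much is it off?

Distance(B, W) = 21.2 — off by 7.70.

A = (0.00, 0.00) ✓; AN at -22.40° ✓; |AN| = 17.10 ✓; ∠(AN, NT) = 90.00° ✓; |NT| = 25.60 ✓; ∠NTF = 119.8° ✓; |TF| = 10.30 ✓; ∠TFB = 73.20° ✓; |FB| = 15.60 ✓; ∠FBW = 89.70° ✓; |BW| = 28.90 ✗.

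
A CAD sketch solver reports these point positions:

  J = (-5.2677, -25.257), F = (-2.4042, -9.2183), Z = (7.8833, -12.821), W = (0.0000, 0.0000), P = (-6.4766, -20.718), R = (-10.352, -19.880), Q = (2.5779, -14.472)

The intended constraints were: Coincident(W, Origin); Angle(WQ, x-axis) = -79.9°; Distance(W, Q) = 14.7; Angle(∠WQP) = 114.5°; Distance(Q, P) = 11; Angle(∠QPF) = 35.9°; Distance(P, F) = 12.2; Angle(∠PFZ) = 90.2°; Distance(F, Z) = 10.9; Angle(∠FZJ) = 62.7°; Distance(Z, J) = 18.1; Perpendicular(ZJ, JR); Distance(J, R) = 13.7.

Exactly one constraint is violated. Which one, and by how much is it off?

Distance(J, R) = 13.7 — off by 6.30.

W = (0.00, 0.00) ✓; WQ at -79.90° ✓; |WQ| = 14.70 ✓; ∠WQP = 114.5° ✓; |QP| = 11.00 ✓; ∠QPF = 35.90° ✓; |PF| = 12.20 ✓; ∠PFZ = 90.20° ✓; |FZ| = 10.90 ✓; ∠FZJ = 62.70° ✓; |ZJ| = 18.10 ✓; ∠(ZJ, JR) = 90.00° ✓; |JR| = 7.400 ✗.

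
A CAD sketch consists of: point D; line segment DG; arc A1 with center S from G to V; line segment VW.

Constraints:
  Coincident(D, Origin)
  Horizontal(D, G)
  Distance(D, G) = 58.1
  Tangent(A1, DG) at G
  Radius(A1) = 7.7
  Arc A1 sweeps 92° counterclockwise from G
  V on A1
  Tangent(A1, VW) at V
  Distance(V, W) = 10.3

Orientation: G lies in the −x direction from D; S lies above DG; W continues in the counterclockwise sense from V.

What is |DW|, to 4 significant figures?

53.95

On A1, G sits at bearing -90° from S; a 92° counterclockwise sweep puts V at bearing 2°, so V = S + 7.7·(cos 2°, sin 2°) = (-50.40, 7.969). Since A1 is tangent to VW there, SV ⟂ VW, so VW runs along (−sin 2°, cos 2°); with |VW| = 10.3, W = (-50.76, 18.26). Then |DW| = |W − D| = 53.95.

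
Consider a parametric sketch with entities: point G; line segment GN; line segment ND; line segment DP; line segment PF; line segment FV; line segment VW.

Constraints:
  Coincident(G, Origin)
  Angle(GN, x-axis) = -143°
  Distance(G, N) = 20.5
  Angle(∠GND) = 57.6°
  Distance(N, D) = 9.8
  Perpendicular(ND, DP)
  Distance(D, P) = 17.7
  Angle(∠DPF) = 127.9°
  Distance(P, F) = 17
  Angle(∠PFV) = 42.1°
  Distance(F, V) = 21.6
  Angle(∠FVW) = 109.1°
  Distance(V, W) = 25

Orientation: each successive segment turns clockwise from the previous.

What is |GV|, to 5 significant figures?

15.054

G is at the origin; GN runs at -143.0° with length 20.5, so N = (-16.372, -12.337). ∠GND = 57.6° gives ND at 94.600° from the x-axis; with |ND| = 9.8, D = (-17.158, -2.5688). ND ⟂ DP, so DP runs at 4.6000°; with |DP| = 17.7, P = (0.48501, -1.1493). ∠DPF = 127.9° gives PF at -47.500° from the x-axis; with |PF| = 17.0, F = (11.970, -13.683). ∠PFV = 42.1° gives FV at 174.60° from the x-axis; with |FV| = 21.6, V = (-9.5341, -11.650). Then |GV| = |V − G| = 15.054.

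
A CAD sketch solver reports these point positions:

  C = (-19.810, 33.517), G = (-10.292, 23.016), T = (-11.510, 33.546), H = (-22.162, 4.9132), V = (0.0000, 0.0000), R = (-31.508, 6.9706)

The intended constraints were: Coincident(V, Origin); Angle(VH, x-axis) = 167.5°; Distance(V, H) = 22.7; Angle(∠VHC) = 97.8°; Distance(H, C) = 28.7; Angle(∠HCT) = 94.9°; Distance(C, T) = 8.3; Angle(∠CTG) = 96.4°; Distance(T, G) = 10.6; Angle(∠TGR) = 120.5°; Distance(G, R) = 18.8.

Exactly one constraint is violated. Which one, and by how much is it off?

Distance(G, R) = 18.8 — off by 7.80.

V = (0.00, 0.00) ✓; VH at 167.5° ✓; |VH| = 22.70 ✓; ∠VHC = 97.80° ✓; |HC| = 28.70 ✓; ∠HCT = 94.90° ✓; |CT| = 8.300 ✓; ∠CTG = 96.40° ✓; |TG| = 10.60 ✓; ∠TGR = 120.5° ✓; |GR| = 26.60 ✗.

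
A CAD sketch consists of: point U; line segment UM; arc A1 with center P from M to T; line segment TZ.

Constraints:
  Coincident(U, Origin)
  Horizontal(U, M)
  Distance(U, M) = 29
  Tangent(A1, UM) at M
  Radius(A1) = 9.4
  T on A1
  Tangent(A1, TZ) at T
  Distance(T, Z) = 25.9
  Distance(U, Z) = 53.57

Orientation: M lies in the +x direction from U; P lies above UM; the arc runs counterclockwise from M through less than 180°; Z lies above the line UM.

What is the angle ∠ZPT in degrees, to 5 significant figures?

70.052°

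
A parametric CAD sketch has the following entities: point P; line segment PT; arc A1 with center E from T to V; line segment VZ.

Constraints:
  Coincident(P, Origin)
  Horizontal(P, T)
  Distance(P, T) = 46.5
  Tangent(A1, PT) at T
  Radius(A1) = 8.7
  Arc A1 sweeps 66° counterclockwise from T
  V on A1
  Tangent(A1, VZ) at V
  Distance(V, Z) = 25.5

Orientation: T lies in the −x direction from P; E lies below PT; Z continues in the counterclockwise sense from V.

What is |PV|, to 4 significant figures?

54.69

The tangent condition forces ET to be normal to PT, so E = T + (0, -8.7) = (-46.50, -8.700). On A1, T sits at bearing 90° from E; a 66° counterclockwise sweep puts V at bearing 156°, so V = E + 8.7·(cos 156°, sin 156°) = (-54.45, -5.161). Then |PV| = |V − P| = 54.69.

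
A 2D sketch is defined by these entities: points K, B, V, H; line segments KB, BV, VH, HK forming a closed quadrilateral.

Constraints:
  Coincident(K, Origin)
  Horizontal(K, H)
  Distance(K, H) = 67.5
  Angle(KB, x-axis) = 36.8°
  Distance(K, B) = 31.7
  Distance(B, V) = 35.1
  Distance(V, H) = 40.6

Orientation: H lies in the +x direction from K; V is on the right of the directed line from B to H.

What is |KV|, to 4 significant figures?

33.99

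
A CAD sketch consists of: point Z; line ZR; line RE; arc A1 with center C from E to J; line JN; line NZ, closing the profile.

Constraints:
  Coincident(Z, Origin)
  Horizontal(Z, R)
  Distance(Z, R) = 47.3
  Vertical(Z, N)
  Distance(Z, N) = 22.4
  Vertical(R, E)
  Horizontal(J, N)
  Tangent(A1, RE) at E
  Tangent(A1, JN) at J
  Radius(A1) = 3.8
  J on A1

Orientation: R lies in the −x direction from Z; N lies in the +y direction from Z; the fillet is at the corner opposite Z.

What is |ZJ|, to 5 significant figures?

48.929

Z is at the origin; ZR is horizontal with |ZR| = 47.3 and R on the −x side, so R = (-47.300, 0.0000). ZN is vertical with |ZN| = 22.4 and N on the +y side, so N = (0.0000, 22.400). The virtual corner opposite Z is at (-47.300, 22.400). The tangent condition forces CE to be normal to RE and since A1 is tangent to JN there, CJ ⟂ JN, with radius 3.8, so the center C sits 3.8 in from both sides at C = (-43.500, 18.600). That places the tangent points at E = (-47.300, 18.600) on RE and J = (-43.500, 22.400) on JN. Then |ZJ| = |J − Z| = 48.929.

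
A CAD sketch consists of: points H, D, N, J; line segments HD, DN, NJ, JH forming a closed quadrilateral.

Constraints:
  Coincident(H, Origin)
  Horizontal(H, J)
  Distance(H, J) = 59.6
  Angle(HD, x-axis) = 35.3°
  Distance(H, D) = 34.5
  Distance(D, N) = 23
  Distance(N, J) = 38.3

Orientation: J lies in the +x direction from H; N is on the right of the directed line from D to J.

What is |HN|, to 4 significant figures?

21.45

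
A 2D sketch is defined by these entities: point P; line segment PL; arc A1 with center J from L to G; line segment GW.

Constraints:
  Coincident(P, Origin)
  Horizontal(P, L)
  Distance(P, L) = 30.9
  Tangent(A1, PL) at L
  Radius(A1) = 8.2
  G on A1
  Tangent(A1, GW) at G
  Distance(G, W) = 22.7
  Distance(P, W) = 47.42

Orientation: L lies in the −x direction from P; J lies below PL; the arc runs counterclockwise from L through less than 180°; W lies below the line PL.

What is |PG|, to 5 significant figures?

40.147

P is at the origin; PL is horizontal with |PL| = 30.9 and L on the −x side, so L = (-30.900, 0.0000). A1 meets PL tangentially, so JL is at right angles to PL, so J = L + (0, -8.2) = (-30.900, -8.2000). Since JG ⟂ GW (tangency), |JW| = √(8.2² + 22.7²) = 24.136 regardless of where G sits on A1. So W lies on both circle(P, 47.42) and circle(J, 24.136); the below-PL intersection is W = (-35.011, -31.983). G is the foot of the tangent from W: G = (-38.974, -9.6317).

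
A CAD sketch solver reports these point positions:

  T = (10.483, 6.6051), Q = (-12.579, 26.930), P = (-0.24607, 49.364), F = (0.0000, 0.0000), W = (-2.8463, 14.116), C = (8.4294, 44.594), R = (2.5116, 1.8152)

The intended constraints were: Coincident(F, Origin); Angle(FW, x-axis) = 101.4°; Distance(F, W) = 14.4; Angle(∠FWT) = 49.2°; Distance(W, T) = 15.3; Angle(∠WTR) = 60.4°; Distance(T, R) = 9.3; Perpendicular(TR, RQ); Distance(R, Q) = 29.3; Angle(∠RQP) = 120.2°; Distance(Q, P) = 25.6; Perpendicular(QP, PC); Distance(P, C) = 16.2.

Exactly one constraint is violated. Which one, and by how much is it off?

Distance(P, C) = 16.2 — off by 6.30.

F = (0.00, 0.00) ✓; FW at 101.4° ✓; |FW| = 14.40 ✓; ∠FWT = 49.20° ✓; |WT| = 15.30 ✓; ∠WTR = 60.40° ✓; |TR| = 9.300 ✓; ∠(TR, RQ) = 90.00° ✓; |RQ| = 29.30 ✓; ∠RQP = 120.2° ✓; |QP| = 25.60 ✓; ∠(QP, PC) = 90.00° ✓; |PC| = 9.900 ✗.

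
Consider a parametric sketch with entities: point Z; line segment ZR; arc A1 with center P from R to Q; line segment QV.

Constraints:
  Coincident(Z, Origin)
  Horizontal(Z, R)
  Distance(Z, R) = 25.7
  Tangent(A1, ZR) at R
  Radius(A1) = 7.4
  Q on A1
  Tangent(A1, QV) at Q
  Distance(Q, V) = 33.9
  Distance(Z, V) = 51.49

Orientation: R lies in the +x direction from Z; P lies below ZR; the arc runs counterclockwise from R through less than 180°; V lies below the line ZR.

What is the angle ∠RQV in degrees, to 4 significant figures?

125.3°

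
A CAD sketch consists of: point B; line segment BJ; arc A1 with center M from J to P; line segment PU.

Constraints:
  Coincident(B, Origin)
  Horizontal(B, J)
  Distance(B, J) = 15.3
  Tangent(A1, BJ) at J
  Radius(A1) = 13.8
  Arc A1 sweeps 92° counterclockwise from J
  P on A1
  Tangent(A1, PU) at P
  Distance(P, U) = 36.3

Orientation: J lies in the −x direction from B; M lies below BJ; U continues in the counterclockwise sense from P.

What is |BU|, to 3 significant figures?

57.7

B is at the origin; B and J share the same y with |BJ| = 15.3 and J on the −x side, so J = (-15.3, 0.00). A1 meets BJ tangentially, so MJ is at right angles to BJ, so M = J + (0, -13.8) = (-15.3, -13.8). On A1, J sits at bearing 90° from M; a 92° counterclockwise sweep puts P at bearing 182°, so P = M + 13.8·(cos 182°, sin 182°) = (-29.1, -14.3). The tangent condition forces MP to be normal to PU, so PU runs along (−sin 182°, cos 182°); with |PU| = 36.3, U = (-27.8, -50.6). Then |BU| = |U − B| = 57.7.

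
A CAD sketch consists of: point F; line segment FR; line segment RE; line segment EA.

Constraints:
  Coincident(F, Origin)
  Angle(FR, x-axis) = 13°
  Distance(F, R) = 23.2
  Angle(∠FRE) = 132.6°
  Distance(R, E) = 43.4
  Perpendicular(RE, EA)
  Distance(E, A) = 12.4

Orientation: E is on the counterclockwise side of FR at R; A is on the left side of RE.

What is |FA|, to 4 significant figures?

59.29

F is at the origin; FR runs at 13.0° with length 23.2, so R = 23.2·(cos 13.0°, sin 13.0°) = (22.61, 5.219). ∠FRE = 132.6°, so RE runs at 13.0° + (180° − 132.6°) = 60.40° from the x-axis; with |RE| = 43.4, E = R + 43.4·(cos 60.40°, sin 60.40°) = (44.04, 42.95). RE is perpendicular to EA; with |EA| = 12.4 on the left of RE, A = E + 12.4·(-0.8695, 0.4939) = (33.26, 49.08). Then |FA| = |A − F| = 59.29.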